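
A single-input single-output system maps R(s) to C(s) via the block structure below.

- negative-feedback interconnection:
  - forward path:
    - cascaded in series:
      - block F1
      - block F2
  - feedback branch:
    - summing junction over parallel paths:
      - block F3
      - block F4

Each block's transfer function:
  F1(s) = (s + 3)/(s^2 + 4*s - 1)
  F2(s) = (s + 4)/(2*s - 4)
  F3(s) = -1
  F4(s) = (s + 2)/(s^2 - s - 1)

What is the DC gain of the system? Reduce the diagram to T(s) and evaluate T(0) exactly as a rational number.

Reducing step by step:

Step 1. multiply F1, F2 (series) -> (s^2 + 7*s + 12)/(2*s^3 + 4*s^2 - 18*s + 4)
Step 2. reduce the parallel group F3, F4 -> (-s^2 + 2*s + 3)/(s^2 - s - 1)
Step 3. close the feedback loop around (F1*F2), (F3+F4) -> (s^4 + 6*s^3 + 4*s^2 - 19*s - 12)/(2*s^5 + s^4 - 29*s^3 + 23*s^2 + 59*s + 32)
Evaluating the step-3 result (the overall T(s)) at s = 0 gives T(0) = -12/32 = -3/8.

Answer: -3/8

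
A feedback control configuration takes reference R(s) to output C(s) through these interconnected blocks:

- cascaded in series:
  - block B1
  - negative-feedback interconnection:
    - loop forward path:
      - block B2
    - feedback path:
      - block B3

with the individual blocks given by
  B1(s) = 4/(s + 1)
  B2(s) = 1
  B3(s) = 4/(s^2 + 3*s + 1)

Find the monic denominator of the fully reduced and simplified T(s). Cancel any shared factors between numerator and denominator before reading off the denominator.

Step 1: collapse the loop (B2 forward, B3 return) gives (s^2 + 3*s + 1)/(s^2 + 3*s + 5)
Step 2: cascade B1, [B2/(1+B2*B3)] gives (4*s^2 + 12*s + 4)/(s^3 + 4*s^2 + 8*s + 5)
That last expression is T(s), already simplified, and its denominator is already monic.

Therefore the answer is s^3 + 4*s^2 + 8*s + 5.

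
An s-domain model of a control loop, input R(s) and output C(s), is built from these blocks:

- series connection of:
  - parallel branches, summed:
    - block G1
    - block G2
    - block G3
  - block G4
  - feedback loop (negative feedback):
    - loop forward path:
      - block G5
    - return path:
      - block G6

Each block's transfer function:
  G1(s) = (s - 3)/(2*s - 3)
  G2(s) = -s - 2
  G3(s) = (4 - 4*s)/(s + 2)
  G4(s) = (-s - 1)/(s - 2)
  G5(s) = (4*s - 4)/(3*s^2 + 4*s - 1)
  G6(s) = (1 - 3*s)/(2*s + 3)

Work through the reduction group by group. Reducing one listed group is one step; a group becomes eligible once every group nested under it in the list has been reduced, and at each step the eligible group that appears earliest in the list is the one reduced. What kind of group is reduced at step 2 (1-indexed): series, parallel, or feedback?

(1) parallel reduction of G1, G2, G3
(2) collapse the loop (G5 forward, G6 return)
(3) reduce the series chain (G1+G2+G3), G4, [G5/(1+G5*G6)]
Step 2 collapses a feedback group.

Hence the answer: feedback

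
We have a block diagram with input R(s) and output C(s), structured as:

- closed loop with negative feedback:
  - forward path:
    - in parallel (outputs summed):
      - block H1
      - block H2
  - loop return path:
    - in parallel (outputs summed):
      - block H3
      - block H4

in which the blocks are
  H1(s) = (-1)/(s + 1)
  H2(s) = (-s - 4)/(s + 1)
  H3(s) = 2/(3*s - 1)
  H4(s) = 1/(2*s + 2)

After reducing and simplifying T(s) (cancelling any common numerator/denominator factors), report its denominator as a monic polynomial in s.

1. add H1, H2 (parallel): (-s - 5)/(s + 1)
2. combine H3, H4 in parallel: (7*s + 3)/(6*s^2 + 4*s - 2)
3. feedback reduction of (H1+H2), (H3+H4): (-6*s^3 - 34*s^2 - 18*s + 10)/(6*s^3 + 3*s^2 - 36*s - 17)
That last expression is T(s), already simplified. Scaling its denominator by 1/6 (the reciprocal of the leading coefficient) yields the monic denominator.

Final answer: s^3 + s^2/2 - 6*s - 17/6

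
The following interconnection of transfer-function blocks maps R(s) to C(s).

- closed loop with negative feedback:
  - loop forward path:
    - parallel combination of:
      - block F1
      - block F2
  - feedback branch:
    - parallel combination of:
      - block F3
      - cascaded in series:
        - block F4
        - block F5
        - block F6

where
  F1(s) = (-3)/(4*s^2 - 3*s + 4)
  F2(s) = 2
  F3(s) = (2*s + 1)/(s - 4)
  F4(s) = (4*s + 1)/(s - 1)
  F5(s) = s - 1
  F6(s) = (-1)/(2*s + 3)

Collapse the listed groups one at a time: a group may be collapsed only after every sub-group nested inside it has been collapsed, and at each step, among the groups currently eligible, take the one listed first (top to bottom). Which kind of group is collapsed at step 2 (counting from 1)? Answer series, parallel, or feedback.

Step 1: add F1, F2 (parallel)
Step 2: cascade F4, F5, F6
Step 3: combine F3, (F4*F5*F6) in parallel
Step 4: reduce the feedback loop with forward (F1+F2) and return (F3+(F4*F5*F6))
The group at step 2 is a series group.

Therefore the answer is series.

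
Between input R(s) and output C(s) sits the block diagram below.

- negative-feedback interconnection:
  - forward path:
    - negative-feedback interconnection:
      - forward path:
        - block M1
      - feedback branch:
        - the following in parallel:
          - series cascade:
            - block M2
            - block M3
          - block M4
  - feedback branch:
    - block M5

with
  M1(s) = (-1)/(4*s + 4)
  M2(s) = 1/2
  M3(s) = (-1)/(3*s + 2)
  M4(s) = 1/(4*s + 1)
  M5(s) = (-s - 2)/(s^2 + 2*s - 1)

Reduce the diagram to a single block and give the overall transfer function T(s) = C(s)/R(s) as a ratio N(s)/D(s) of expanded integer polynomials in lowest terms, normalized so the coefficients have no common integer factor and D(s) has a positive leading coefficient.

Step 1. multiply M2, M3 (series), giving (-1)/(6*s + 4)
Step 2. reduce the parallel group (M2*M3), M4, giving (2*s + 3)/(24*s^2 + 22*s + 4)
Step 3. reduce the feedback loop with forward M1 and return ((M2*M3)+M4), giving (-24*s^2 - 22*s - 4)/(96*s^3 + 184*s^2 + 102*s + 13)
Step 4. collapse the loop ([M1/(1+M1*((M2*M3)+M4))] forward, M5 return) - this is the overall T(s), already in the required normalized form

Final answer: (-24*s^4 - 70*s^3 - 24*s^2 + 14*s + 4)/(96*s^5 + 376*s^4 + 398*s^3 + 103*s^2 - 28*s - 5)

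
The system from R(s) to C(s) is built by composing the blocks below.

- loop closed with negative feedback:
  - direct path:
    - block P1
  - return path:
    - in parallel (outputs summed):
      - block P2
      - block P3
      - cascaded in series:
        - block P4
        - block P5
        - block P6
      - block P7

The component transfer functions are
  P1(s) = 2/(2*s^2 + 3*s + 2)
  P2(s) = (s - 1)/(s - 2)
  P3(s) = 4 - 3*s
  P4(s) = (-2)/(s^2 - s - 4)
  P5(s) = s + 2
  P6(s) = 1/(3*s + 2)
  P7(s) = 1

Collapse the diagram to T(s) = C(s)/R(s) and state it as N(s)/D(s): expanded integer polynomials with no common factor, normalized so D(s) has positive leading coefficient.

The answer is (6*s^4 - 14*s^3 - 24*s^2 + 40*s + 32)/(6*s^6 - 23*s^5 + 39*s^4 - 16*s^3 - 202*s^2 + 204*s + 224).

Reasoning:
[1] cascade P4, P5, P6, giving (-2*s - 4)/(3*s^3 - s^2 - 14*s - 8)
[2] parallel reduction of P2, P3, (P4*P5*P6), P7, giving (-9*s^5 + 39*s^4 - 3*s^3 - 135*s^2 + 58*s + 96)/(3*s^4 - 7*s^3 - 12*s^2 + 20*s + 16)
[3] collapse the loop (P1 forward, (P2+P3+(P4*P5*P6)+P7) return); the result is T(s) itself (integer coefficients, no common factor, positive leading denominator coefficient)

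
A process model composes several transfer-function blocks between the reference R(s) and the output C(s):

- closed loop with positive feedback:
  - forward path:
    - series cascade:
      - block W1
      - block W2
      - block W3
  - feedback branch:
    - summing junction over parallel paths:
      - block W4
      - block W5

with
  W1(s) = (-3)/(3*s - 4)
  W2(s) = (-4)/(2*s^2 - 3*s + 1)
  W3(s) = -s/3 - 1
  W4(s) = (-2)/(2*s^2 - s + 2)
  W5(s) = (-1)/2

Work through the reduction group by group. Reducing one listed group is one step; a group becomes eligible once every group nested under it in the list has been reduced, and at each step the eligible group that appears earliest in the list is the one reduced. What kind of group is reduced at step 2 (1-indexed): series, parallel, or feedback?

Reducing step by step:

(1) multiply W1, W2, W3 (series)
(2) sum the parallel branches W4, W5
(3) close the feedback loop around (W1*W2*W3), (W4+W5)
Step 2: parallel.

Answer: parallel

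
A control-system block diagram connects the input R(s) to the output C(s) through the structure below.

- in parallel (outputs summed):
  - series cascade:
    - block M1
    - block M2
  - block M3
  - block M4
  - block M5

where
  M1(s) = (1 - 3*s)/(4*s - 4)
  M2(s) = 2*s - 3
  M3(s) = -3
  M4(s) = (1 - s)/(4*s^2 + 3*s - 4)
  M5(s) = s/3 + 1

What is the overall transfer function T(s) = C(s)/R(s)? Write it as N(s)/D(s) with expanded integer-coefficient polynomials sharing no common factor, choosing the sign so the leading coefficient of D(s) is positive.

Reducing step by step:

Step 1 - multiply M1, M2 (series) = (-6*s^2 + 11*s - 3)/(4*s - 4)
Step 2 - sum the parallel branches (M1*M2), M3, M4, M5 - this is the overall T(s), already in the required normalized form

Answer: (-56*s^4 - 22*s^3 + 119*s^2 + 49*s - 72)/(48*s^3 - 12*s^2 - 84*s + 48)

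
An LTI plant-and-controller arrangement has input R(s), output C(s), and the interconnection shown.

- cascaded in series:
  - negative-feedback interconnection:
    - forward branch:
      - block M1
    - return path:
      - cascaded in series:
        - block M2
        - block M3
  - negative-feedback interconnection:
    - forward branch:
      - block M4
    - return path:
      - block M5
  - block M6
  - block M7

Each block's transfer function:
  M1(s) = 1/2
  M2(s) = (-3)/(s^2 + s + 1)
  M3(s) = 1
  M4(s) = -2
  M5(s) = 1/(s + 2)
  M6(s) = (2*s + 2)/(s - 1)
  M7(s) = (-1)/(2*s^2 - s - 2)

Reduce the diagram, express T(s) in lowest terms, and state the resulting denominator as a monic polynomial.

Step 1: multiply M2, M3 (series); result (-3)/(s^2 + s + 1)
Step 2: reduce the feedback loop with forward M1 and return (M2*M3); result (s^2 + s + 1)/(2*s^2 + 2*s - 1)
Step 3: collapse the loop (M4 forward, M5 return); result (-2*s - 4)/s
Step 4: series reduction of [M1/(1+M1*(M2*M3))], [M4/(1+M4*M5)], M6, M7; result (4*s^4 + 16*s^3 + 24*s^2 + 20*s + 8)/(4*s^6 - 2*s^5 - 10*s^4 + 5*s^3 + 5*s^2 - 2*s)
T(s) is the step-4 result (common factors already cancelled). Leading coefficient of the denominator: 4. Divide through by 4 for the monic polynomial.

Final answer: s^6 - s^5/2 - 5*s^4/2 + 5*s^3/4 + 5*s^2/4 - s/2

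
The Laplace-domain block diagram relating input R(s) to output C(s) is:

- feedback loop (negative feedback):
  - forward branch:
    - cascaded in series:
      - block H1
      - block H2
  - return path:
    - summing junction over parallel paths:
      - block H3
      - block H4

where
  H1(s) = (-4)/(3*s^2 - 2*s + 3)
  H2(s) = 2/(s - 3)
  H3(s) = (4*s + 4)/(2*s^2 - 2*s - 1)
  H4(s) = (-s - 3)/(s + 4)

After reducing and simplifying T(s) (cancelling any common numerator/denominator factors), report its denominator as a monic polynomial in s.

[1] cascade H1, H2; result (-8)/(3*s^3 - 11*s^2 + 9*s - 9)
[2] add H3, H4 (parallel); result (-2*s^3 + 27*s + 19)/(2*s^3 + 6*s^2 - 9*s - 4)
[3] reduce the feedback loop with forward (H1*H2) and return (H3+H4); result (-16*s^3 - 48*s^2 + 72*s + 32)/(6*s^6 - 4*s^5 - 75*s^4 + 139*s^3 - 91*s^2 - 171*s - 116)
The result of step 3 is T(s) in lowest terms. Its denominator has leading coefficient 6; dividing the denominator through by 6 makes it monic.

Final answer: s^6 - 2*s^5/3 - 25*s^4/2 + 139*s^3/6 - 91*s^2/6 - 57*s/2 - 58/3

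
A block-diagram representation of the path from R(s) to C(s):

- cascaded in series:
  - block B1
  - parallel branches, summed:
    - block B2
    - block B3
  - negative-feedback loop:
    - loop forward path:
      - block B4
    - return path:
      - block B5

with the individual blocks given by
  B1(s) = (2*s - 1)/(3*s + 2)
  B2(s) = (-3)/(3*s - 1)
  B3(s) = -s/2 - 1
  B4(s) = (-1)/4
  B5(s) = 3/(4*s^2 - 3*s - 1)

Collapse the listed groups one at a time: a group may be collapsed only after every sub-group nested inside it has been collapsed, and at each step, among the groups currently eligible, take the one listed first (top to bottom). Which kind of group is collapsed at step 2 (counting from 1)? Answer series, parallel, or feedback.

Reducing step by step:

(1) add B2, B3 (parallel)
(2) reduce the feedback loop with forward B4 and return B5
(3) cascade B1, (B2+B3), [B4/(1+B4*B5)]
So the answer for step 2 is feedback.

Answer: feedback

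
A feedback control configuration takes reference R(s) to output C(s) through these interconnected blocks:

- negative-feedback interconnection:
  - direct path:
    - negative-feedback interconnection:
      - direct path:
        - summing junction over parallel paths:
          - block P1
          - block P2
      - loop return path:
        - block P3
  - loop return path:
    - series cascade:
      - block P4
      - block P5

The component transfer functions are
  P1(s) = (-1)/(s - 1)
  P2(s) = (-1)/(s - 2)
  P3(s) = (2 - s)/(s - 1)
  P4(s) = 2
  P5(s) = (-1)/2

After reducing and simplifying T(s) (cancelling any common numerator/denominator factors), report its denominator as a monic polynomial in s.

Reducing step by step:

1. parallel reduction of P1, P2, giving (3 - 2*s)/(s^2 - 3*s + 2)
2. collapse the loop ((P1+P2) forward, P3 return), giving (-2*s^2 + 5*s - 3)/(s^3 - 2*s^2 - 2*s + 4)
3. series reduction of P4, P5, giving -1
4. close the feedback loop around [(P1+P2)/(1+(P1+P2)*P3)], (P4*P5), giving (-2*s^2 + 5*s - 3)/(s^3 - 7*s + 7)
The result of step 4 is T(s) in lowest terms. Its denominator already has leading coefficient 1, so it is monic as it stands.

Answer: s^3 - 7*s + 7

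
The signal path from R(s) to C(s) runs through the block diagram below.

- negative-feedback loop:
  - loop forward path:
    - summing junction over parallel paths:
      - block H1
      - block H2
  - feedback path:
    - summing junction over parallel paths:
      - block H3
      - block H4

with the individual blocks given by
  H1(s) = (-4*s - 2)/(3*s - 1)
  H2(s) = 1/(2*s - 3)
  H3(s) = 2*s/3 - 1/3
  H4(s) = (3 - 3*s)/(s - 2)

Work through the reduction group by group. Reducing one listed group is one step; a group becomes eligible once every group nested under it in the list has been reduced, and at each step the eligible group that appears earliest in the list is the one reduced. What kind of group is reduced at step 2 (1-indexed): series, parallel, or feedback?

[1] combine H1, H2 in parallel
[2] reduce the parallel group H3, H4
[3] feedback reduction of (H1+H2), (H3+H4)
The group at step 2 is a parallel group.

Hence the answer: parallel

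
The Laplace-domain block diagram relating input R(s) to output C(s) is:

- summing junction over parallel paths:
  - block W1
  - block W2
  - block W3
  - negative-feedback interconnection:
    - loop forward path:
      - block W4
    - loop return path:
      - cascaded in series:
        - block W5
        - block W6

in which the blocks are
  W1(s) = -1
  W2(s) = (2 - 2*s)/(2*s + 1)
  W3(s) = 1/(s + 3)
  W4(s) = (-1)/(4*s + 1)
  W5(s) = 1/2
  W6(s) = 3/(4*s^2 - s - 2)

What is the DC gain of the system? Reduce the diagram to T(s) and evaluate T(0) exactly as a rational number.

1. series reduction of W5, W6 gives 3/(8*s^2 - 2*s - 4)
2. close the feedback loop around W4, (W5*W6) gives (-8*s^2 + 2*s + 4)/(32*s^3 - 18*s - 7)
3. add W1, W2, W3, [W4/(1+W4*(W5*W6))] (parallel) gives (-128*s^5 - 304*s^4 + 148*s^3 + 188*s^2 + 25*s - 16)/(64*s^5 + 224*s^4 + 60*s^3 - 140*s^2 - 103*s - 21)
DC gain: substitute s = 0 into T(s) from step 3: T(0) = -16/(-21) = 16/21.

Therefore the answer is 16/21.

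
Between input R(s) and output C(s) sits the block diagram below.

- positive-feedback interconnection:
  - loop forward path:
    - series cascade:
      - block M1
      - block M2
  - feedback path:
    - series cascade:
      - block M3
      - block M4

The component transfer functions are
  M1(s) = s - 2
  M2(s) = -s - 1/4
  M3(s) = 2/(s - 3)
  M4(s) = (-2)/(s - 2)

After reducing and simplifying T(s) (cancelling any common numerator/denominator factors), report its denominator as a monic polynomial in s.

Reducing step by step:

1. reduce the series chain M1, M2, giving -s^2 + 7*s/4 + 1/2
2. combine M3, M4 in series, giving (-4)/(s^2 - 5*s + 6)
3. reduce the feedback loop with forward (M1*M2) and return (M3*M4), giving (4*s^3 - 19*s^2 + 19*s + 6)/(12*s + 16)
No further cancellation is possible in the step-3 result, so that is T(s). Its denominator becomes monic after dividing by the leading coefficient 12.

Answer: s + 4/3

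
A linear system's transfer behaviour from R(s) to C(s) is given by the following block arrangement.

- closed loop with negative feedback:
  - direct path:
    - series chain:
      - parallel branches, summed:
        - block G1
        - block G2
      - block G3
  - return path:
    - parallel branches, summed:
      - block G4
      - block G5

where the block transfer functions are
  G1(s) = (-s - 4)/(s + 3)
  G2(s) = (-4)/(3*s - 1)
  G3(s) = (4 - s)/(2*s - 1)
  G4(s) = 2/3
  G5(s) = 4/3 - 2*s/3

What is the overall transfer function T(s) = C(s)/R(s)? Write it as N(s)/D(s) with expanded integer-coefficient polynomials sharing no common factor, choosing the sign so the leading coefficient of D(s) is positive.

(1) parallel reduction of G1, G2; result (-3*s^2 - 15*s - 8)/(3*s^2 + 8*s - 3)
(2) series reduction of (G1+G2), G3; result (3*s^3 + 3*s^2 - 52*s - 32)/(6*s^3 + 13*s^2 - 14*s + 3)
(3) reduce the parallel group G4, G5; result 2 - 2*s/3
(4) reduce the feedback loop with forward ((G1+G2)*G3) and return (G4+G5), giving the overall T(s)

Hence the answer: (-9*s^3 - 9*s^2 + 156*s + 96)/(6*s^4 - 30*s^3 - 161*s^2 + 290*s + 183)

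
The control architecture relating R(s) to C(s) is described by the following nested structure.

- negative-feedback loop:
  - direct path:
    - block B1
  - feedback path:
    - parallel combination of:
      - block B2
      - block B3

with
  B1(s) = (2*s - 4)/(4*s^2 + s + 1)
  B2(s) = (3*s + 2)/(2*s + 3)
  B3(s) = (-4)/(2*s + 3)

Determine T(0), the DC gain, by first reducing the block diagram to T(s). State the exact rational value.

Answer: -12/11

Working:
(1) parallel reduction of B2, B3, giving (3*s - 2)/(2*s + 3)
(2) apply the feedback formula to B1, (B2+B3), giving (4*s^2 - 2*s - 12)/(8*s^3 + 20*s^2 - 11*s + 11)
That last expression is T(s); at s = 0 only the constant terms survive, so T(0) = -12/11.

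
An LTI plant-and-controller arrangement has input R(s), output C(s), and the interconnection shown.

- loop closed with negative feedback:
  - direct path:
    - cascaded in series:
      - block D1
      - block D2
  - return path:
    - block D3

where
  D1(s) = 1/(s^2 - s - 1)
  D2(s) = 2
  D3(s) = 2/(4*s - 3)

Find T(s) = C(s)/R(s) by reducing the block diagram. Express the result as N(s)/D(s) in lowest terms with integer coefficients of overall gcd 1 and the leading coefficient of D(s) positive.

(1) reduce the series chain D1, D2 -> 2/(s^2 - s - 1)
(2) apply the feedback formula to (D1*D2), D3: this yields T(s), and no further normalization is needed

Hence the answer: (8*s - 6)/(4*s^3 - 7*s^2 - s + 7)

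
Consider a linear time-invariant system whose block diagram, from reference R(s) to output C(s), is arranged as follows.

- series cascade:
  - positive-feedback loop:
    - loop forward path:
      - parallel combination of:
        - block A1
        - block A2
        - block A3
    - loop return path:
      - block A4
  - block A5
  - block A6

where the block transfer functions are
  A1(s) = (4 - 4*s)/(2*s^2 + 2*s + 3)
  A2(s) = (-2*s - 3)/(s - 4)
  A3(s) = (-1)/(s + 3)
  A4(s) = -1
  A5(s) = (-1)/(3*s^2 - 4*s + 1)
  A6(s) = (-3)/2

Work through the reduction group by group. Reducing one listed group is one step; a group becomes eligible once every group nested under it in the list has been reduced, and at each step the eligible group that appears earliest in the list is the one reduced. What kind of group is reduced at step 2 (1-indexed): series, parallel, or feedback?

The answer is feedback.

Reasoning:
Step 1 - add A1, A2, A3 (parallel)
Step 2 - close the feedback loop around (A1+A2+A3), A4
Step 3 - combine [(A1+A2+A3)/(1-(A1+A2+A3)*A4)], A5, A6 in series
Step 2: feedback.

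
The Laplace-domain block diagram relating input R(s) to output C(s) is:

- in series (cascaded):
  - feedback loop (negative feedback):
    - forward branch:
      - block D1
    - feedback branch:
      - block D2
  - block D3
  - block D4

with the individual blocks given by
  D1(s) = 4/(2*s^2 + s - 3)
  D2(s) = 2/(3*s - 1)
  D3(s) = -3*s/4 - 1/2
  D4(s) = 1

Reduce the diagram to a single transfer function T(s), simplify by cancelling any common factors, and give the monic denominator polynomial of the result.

Reducing step by step:

1. feedback reduction of D1, D2 = (12*s - 4)/(6*s^3 + s^2 - 10*s + 11)
2. multiply [D1/(1+D1*D2)], D3, D4 (series) = (-9*s^2 - 3*s + 2)/(6*s^3 + s^2 - 10*s + 11)
The result of step 2 is T(s) in lowest terms. Its denominator has leading coefficient 6; dividing the denominator through by 6 makes it monic.

Answer: s^3 + s^2/6 - 5*s/3 + 11/6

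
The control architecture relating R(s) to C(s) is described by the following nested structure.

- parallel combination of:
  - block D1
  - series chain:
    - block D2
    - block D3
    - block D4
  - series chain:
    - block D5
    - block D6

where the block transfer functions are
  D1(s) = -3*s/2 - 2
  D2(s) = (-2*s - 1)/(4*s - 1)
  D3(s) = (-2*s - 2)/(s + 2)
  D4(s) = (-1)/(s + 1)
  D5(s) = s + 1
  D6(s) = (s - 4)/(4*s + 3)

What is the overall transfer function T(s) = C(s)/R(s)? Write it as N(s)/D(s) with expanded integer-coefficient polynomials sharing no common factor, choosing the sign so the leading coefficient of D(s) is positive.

Answer: (-40*s^4 - 194*s^3 - 309*s^2 - 118*s + 28)/(32*s^3 + 80*s^2 + 26*s - 12)

Working:
Step 1 - series reduction of D2, D3, D4: (-4*s - 2)/(4*s^2 + 7*s - 2)
Step 2 - series reduction of D5, D6: (s^2 - 3*s - 4)/(4*s + 3)
Step 3 - reduce the parallel group D1, (D2*D3*D4), (D5*D6), giving the overall T(s)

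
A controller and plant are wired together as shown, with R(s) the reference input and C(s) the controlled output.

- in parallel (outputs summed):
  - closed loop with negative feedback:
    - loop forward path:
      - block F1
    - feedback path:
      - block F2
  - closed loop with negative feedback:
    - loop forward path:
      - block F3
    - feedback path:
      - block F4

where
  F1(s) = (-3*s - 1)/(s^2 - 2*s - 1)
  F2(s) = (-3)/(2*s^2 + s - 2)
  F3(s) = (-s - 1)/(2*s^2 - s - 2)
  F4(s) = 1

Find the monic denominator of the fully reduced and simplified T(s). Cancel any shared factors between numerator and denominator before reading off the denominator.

The answer is s^6 - 5*s^5/2 - 3*s^4 + 45*s^3/4 + s^2 - 23*s/2 - 15/4.

Reasoning:
[1] close the feedback loop around F1, F2 = (-6*s^3 - 5*s^2 + 5*s + 2)/(2*s^4 - 3*s^3 - 6*s^2 + 12*s + 5)
[2] close the feedback loop around F3, F4 = (-s - 1)/(2*s^2 - 2*s - 3)
[3] add [F1/(1+F1*F2)], [F3/(1+F3*F4)] (parallel) = (-14*s^5 + 3*s^4 + 47*s^3 + 3*s^2 - 36*s - 11)/(4*s^6 - 10*s^5 - 12*s^4 + 45*s^3 + 4*s^2 - 46*s - 15)
That last expression is T(s), already simplified. Scaling its denominator by 1/4 (the reciprocal of the leading coefficient) yields the monic denominator.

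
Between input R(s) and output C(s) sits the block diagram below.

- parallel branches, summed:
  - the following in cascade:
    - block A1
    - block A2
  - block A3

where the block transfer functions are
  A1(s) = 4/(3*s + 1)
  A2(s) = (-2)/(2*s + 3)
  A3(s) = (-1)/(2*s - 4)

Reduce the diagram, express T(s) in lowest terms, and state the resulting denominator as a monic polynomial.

Step 1: cascade A1, A2 gives (-8)/(6*s^2 + 11*s + 3)
Step 2: add (A1*A2), A3 (parallel) gives (-6*s^2 - 27*s + 29)/(12*s^3 - 2*s^2 - 38*s - 12)
T(s) is the step-2 result (common factors already cancelled). Leading coefficient of the denominator: 12. Divide through by 12 for the monic polynomial.

Hence the answer: s^3 - s^2/6 - 19*s/6 - 1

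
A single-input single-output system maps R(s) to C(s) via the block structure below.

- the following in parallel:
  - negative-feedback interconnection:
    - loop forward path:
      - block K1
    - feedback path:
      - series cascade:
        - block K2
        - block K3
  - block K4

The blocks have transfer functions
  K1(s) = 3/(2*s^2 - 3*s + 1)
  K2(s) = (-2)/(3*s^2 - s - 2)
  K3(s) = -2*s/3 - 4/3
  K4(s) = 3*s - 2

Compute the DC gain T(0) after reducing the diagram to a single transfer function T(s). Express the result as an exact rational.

Step 1 - combine K2, K3 in series gives (4*s + 8)/(9*s^2 - 3*s - 6)
Step 2 - close the feedback loop around K1, (K2*K3) gives (9*s^2 - 3*s - 6)/(6*s^4 - 11*s^3 + 2*s^2 + 9*s + 6)
Step 3 - add [K1/(1+K1*(K2*K3))], K4 (parallel) gives (18*s^5 - 45*s^4 + 28*s^3 + 32*s^2 - 3*s - 18)/(6*s^4 - 11*s^3 + 2*s^2 + 9*s + 6)
DC gain: substitute s = 0 into T(s) from step 3: T(0) = -18/6 = -3.

Answer: -3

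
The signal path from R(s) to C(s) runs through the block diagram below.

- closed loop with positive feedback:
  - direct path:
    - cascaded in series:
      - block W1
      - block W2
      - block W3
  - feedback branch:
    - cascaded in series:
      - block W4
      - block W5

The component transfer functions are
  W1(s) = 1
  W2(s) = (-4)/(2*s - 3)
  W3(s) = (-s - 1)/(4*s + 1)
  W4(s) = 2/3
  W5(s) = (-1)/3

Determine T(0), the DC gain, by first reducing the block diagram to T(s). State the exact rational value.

Answer: -36/19

Working:
Step 1: series reduction of W1, W2, W3: (4*s + 4)/(8*s^2 - 10*s - 3)
Step 2: combine W4, W5 in series: (-2)/9
Step 3: reduce the feedback loop with forward (W1*W2*W3) and return (W4*W5): (36*s + 36)/(72*s^2 - 82*s - 19)
The step-3 result is T(s). Setting s = 0: T(0) = 36/(-19) = -36/19.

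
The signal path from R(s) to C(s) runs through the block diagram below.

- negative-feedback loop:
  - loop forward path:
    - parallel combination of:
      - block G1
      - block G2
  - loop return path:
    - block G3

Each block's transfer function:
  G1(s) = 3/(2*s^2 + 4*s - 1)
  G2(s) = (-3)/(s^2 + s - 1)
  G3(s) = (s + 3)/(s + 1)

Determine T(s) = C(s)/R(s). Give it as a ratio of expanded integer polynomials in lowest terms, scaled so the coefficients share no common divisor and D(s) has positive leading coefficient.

First reduce the diagram to T(s).

[1] sum the parallel branches G1, G2 = (-3*s^2 - 9*s)/(2*s^4 + 6*s^3 + s^2 - 5*s + 1)
[2] reduce the feedback loop with forward (G1+G2) and return G3; the result is T(s) itself (integer coefficients, no common factor, positive leading denominator coefficient)

Answer: (-3*s^3 - 12*s^2 - 9*s)/(2*s^5 + 8*s^4 + 4*s^3 - 22*s^2 - 31*s + 1)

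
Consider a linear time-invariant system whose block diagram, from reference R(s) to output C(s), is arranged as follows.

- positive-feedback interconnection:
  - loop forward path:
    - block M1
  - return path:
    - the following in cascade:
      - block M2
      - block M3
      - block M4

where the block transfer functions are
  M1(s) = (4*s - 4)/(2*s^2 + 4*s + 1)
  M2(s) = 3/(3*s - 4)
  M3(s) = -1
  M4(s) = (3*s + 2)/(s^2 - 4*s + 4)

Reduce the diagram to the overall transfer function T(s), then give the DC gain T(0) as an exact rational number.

Reducing step by step:

(1) reduce the series chain M2, M3, M4 = (-9*s - 6)/(3*s^3 - 16*s^2 + 28*s - 16)
(2) reduce the feedback loop with forward M1 and return (M2*M3*M4) = (12*s^4 - 76*s^3 + 176*s^2 - 176*s + 64)/(6*s^5 - 20*s^4 - 5*s^3 + 100*s^2 - 48*s - 40)
Step 2 gives the overall T(s). Then T(0) = 64/(-40) = -8/5.

Answer: -8/5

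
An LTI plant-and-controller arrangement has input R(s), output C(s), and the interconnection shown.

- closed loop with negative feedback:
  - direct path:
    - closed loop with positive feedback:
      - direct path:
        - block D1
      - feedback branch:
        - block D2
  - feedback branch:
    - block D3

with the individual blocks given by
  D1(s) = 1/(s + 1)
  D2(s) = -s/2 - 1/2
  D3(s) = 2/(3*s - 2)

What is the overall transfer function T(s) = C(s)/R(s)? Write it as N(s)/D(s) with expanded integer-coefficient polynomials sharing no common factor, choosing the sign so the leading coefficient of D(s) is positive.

[1] collapse the loop (D1 forward, D2 return), giving 2/(3*s + 3)
[2] reduce the feedback loop with forward [D1/(1-D1*D2)] and return D3, giving the overall T(s)

Hence the answer: (6*s - 4)/(9*s^2 + 3*s - 2)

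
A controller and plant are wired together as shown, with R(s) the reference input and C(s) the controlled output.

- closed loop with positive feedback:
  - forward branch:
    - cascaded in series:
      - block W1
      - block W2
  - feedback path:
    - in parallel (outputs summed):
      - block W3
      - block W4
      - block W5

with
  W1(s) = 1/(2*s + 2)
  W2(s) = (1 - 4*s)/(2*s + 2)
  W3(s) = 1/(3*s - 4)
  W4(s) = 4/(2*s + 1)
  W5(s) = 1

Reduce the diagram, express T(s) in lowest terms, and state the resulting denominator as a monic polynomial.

Reducing step by step:

1. combine W1, W2 in series = (1 - 4*s)/(4*s^2 + 8*s + 4)
2. add W3, W4, W5 (parallel) = (6*s^2 + 9*s - 19)/(6*s^2 - 5*s - 4)
3. close the feedback loop around (W1*W2), (W3+W4+W5) = (-24*s^3 + 26*s^2 + 11*s - 4)/(24*s^4 + 52*s^3 - 2*s^2 - 137*s + 3)
That last expression is T(s), already simplified. Scaling its denominator by 1/24 (the reciprocal of the leading coefficient) yields the monic denominator.

Answer: s^4 + 13*s^3/6 - s^2/12 - 137*s/24 + 1/8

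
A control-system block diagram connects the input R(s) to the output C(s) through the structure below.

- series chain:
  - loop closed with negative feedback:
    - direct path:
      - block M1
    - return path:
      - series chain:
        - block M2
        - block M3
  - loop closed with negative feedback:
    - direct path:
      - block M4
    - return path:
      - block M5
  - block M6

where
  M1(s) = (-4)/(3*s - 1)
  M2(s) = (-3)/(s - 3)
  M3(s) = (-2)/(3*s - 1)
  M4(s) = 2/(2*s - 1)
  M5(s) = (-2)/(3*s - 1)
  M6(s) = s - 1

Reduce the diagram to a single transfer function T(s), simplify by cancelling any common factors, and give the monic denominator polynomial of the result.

The answer is s^5 - 9*s^4/2 + 14*s^3/3 - 79*s^2/27 + 13*s/9 + 3/2.

Reasoning:
Step 1 - reduce the series chain M2, M3 gives 6/(3*s^2 - 10*s + 3)
Step 2 - apply the feedback formula to M1, (M2*M3) gives (-12*s^2 + 40*s - 12)/(9*s^3 - 33*s^2 + 19*s - 27)
Step 3 - close the feedback loop around M4, M5 gives (6*s - 2)/(6*s^2 - 5*s - 3)
Step 4 - cascade [M1/(1+M1*(M2*M3))], [M4/(1+M4*M5)], M6 gives (-72*s^4 + 336*s^3 - 416*s^2 + 176*s - 24)/(54*s^5 - 243*s^4 + 252*s^3 - 158*s^2 + 78*s + 81)
T(s) is the step-4 result (common factors already cancelled). Leading coefficient of the denominator: 54. Divide through by 54 for the monic polynomial.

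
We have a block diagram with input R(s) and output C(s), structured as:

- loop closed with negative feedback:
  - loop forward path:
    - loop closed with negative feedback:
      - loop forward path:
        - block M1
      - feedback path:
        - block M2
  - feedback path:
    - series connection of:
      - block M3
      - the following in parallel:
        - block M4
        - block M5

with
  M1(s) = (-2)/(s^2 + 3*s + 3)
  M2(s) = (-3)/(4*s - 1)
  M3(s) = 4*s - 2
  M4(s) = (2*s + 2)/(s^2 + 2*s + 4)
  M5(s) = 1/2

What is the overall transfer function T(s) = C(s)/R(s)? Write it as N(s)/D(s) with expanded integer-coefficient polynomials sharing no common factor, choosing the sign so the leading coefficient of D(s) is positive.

Step 1. reduce the feedback loop with forward M1 and return M2 gives (2 - 8*s)/(4*s^3 + 11*s^2 + 9*s + 3)
Step 2. combine M4, M5 in parallel gives (s^2 + 6*s + 8)/(2*s^2 + 4*s + 8)
Step 3. multiply M3, (M4+M5) (series) gives (2*s^3 + 11*s^2 + 10*s - 8)/(s^2 + 2*s + 4)
Step 4. apply the feedback formula to [M1/(1+M1*M2)], (M3*(M4+M5)); the result is T(s) itself (integer coefficients, no common factor, positive leading denominator coefficient)

Answer: (-8*s^3 - 14*s^2 - 28*s + 8)/(4*s^5 + 3*s^4 - 37*s^3 + 7*s^2 + 126*s - 4)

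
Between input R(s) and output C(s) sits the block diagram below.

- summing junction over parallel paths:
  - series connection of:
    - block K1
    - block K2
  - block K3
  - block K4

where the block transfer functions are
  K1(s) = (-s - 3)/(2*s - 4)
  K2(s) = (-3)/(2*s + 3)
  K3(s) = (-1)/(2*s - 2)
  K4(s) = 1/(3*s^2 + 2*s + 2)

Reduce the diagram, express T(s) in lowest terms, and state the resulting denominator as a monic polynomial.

Answer: s^5 - 5*s^4/6 - 17*s^3/6 + s^2/3 + s/3 + 2

Working:
Step 1. combine K1, K2 in series, giving (3*s + 9)/(4*s^2 - 2*s - 12)
Step 2. reduce the parallel group (K1*K2), K3, K4, giving (3*s^4 + 27*s^3 + s^2 - 2*s + 6)/(12*s^5 - 10*s^4 - 34*s^3 + 4*s^2 + 4*s + 24)
Step 2 gives the fully reduced T(s), with no common factor left to cancel. The denominator's leading coefficient is 12, so divide each of its coefficients by 12 to get the monic form.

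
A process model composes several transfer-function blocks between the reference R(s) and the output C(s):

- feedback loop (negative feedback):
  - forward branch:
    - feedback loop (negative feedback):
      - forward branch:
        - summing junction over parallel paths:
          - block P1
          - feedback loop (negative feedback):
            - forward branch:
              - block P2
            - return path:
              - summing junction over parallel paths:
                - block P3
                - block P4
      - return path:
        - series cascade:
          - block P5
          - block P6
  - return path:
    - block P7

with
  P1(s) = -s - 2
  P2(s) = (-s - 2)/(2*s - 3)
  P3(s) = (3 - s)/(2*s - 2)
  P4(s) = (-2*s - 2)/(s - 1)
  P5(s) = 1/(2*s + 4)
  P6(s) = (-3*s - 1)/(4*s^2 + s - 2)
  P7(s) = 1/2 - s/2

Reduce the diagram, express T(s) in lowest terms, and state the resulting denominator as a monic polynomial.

The answer is s^6 + 19*s^5/12 + 5*s^4/6 + 5*s^3/9 + s^2/2 + 7*s/12 - 1/18.

Reasoning:
Step 1 - reduce the parallel group P3, P4 gives (-5*s - 1)/(2*s - 2)
Step 2 - apply the feedback formula to P2, (P3+P4) gives (-2*s^2 - 2*s + 4)/(9*s^2 + s + 8)
Step 3 - combine P1, [P2/(1+P2*(P3+P4))] in parallel gives (-9*s^3 - 21*s^2 - 12*s - 12)/(9*s^2 + s + 8)
Step 4 - multiply P5, P6 (series) gives (-3*s - 1)/(8*s^3 + 18*s^2 - 8)
Step 5 - collapse the loop ((P1+[P2/(1+P2*(P3+P4))]) forward, (P5*P6) return) gives (-72*s^5 - 186*s^4 - 102*s^3 - 36*s^2 + 24*s + 48)/(72*s^4 + 53*s^3 + 48*s^2 + 33*s - 26)
Step 6 - feedback reduction of [(P1+[P2/(1+P2*(P3+P4))])/(1+(P1+[P2/(1+P2*(P3+P4))])*(P5*P6))], P7 gives (-72*s^5 - 186*s^4 - 102*s^3 - 36*s^2 + 24*s + 48)/(36*s^6 + 57*s^5 + 30*s^4 + 20*s^3 + 18*s^2 + 21*s - 2)
Step 6 gives the fully reduced T(s), with no common factor left to cancel. The denominator's leading coefficient is 36, so divide each of its coefficients by 36 to get the monic form.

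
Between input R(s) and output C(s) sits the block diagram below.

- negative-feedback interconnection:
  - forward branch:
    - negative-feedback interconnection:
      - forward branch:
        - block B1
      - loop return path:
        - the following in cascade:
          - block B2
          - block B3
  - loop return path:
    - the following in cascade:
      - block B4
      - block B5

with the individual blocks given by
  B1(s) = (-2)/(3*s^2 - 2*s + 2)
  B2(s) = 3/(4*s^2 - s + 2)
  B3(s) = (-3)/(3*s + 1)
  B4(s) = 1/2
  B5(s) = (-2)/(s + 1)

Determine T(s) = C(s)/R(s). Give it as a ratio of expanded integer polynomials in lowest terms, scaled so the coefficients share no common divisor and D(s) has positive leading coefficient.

The answer is (-24*s^4 - 26*s^3 - 12*s^2 - 14*s - 4)/(36*s^6 + 15*s^5 + 16*s^4 + 59*s^3 + 6*s^2 + 38*s + 26).

Reasoning:
(1) cascade B2, B3, giving (-9)/(12*s^3 + s^2 + 5*s + 2)
(2) reduce the feedback loop with forward B1 and return (B2*B3), giving (-24*s^3 - 2*s^2 - 10*s - 4)/(36*s^5 - 21*s^4 + 37*s^3 - 2*s^2 + 6*s + 22)
(3) reduce the series chain B4, B5, giving (-1)/(s + 1)
(4) collapse the loop ([B1/(1+B1*(B2*B3))] forward, (B4*B5) return): this yields T(s), and no further normalization is needed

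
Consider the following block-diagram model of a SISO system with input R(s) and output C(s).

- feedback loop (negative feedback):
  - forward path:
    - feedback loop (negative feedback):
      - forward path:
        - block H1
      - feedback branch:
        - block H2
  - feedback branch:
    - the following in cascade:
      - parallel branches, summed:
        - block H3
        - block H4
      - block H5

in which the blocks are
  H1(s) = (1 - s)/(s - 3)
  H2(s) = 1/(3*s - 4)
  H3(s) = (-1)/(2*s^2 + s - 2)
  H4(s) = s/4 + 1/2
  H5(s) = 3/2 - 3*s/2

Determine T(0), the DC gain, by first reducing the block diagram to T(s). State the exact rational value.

Answer: -4/7

Working:
1. feedback reduction of H1, H2 gives (-3*s^2 + 7*s - 4)/(3*s^2 - 14*s + 13)
2. reduce the parallel group H3, H4 gives (2*s^3 + 5*s^2 - 8)/(8*s^2 + 4*s - 8)
3. combine (H3+H4), H5 in series gives (-6*s^4 - 9*s^3 + 15*s^2 + 24*s - 24)/(16*s^2 + 8*s - 16)
4. close the feedback loop around [H1/(1+H1*H2)], ((H3+H4)*H5) gives (-48*s^4 + 88*s^3 + 40*s^2 - 144*s + 64)/(18*s^6 - 15*s^5 - 36*s^4 - 131*s^3 + 228*s^2 + 64*s - 112)
DC gain: substitute s = 0 into T(s) from step 4: T(0) = 64/(-112) = -4/7.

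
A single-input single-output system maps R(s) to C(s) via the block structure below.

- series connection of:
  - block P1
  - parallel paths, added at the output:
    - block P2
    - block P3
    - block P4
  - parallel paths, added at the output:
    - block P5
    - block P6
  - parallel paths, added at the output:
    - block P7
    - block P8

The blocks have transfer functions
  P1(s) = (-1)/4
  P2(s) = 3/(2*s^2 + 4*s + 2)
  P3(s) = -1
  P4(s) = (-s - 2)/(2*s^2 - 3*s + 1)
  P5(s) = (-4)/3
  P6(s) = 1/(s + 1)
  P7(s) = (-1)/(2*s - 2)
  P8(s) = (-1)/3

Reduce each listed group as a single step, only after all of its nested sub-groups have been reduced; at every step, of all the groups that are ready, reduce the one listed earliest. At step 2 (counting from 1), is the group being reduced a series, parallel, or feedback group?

Step 1: parallel reduction of P2, P3, P4
Step 2: add P5, P6 (parallel)
Step 3: parallel reduction of P7, P8
Step 4: multiply P1, (P2+P3+P4), (P5+P6), (P7+P8) (series)
Step 2: parallel.

Final answer: parallel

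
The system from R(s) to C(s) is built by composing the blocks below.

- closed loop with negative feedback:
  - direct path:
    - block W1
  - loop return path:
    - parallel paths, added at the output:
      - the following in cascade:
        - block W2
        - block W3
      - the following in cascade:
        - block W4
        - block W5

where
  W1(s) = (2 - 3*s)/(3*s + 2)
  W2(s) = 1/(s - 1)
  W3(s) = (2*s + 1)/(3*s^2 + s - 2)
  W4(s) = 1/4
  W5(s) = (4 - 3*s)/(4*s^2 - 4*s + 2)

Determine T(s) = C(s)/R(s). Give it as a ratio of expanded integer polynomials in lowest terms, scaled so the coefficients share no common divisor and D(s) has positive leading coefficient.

1. cascade W2, W3 = (2*s + 1)/(3*s^3 - 2*s^2 - 3*s + 2)
2. combine W4, W5 in series = (4 - 3*s)/(16*s^2 - 16*s + 8)
3. sum the parallel branches (W2*W3), (W4*W5) = (-9*s^4 + 50*s^3 - 15*s^2 - 18*s + 16)/(48*s^5 - 80*s^4 + 8*s^3 + 64*s^2 - 56*s + 16)
4. feedback reduction of W1, ((W2*W3)+(W4*W5)), which is the overall transfer function T(s) = C(s)/R(s) in lowest terms

Therefore the answer is (-48*s^5 + 80*s^4 - 8*s^3 - 64*s^2 + 56*s - 16)/(48*s^5 - 7*s^4 - 106*s^3 + 47*s^2 + 26*s - 32).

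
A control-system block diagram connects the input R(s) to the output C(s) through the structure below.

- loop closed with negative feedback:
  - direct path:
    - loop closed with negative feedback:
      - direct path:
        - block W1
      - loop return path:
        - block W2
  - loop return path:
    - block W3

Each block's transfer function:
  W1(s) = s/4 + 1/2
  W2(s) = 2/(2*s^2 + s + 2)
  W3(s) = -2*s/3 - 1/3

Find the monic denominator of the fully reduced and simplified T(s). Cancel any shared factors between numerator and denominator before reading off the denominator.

Step 1. collapse the loop (W1 forward, W2 return) gives (2*s^3 + 5*s^2 + 4*s + 4)/(8*s^2 + 6*s + 12)
Step 2. reduce the feedback loop with forward [W1/(1+W1*W2)] and return W3 gives (-6*s^3 - 15*s^2 - 12*s - 12)/(4*s^4 + 12*s^3 - 11*s^2 - 6*s - 32)
The result of step 2 is T(s) in lowest terms. Its denominator has leading coefficient 4; dividing the denominator through by 4 makes it monic.

Hence the answer: s^4 + 3*s^3 - 11*s^2/4 - 3*s/2 - 8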